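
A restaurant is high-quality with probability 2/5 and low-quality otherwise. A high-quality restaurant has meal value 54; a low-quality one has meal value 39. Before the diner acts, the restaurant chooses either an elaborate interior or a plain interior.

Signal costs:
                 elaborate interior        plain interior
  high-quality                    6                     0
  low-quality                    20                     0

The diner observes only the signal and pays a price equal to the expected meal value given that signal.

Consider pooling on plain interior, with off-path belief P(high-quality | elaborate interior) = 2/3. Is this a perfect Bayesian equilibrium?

On the equilibrium path (plain interior) the diner holds the prior 2/5 and pays 2/5·54 + 3/5·39 = 45. Off-path (elaborate interior) belief 2/3 gives 2/3·54 + 1/3·39 = 49.
High-quality: plain interior gives 45 − 0 = 45; elaborate interior gives 49 − 6 = 43. Stays. ✓
Low-quality: plain interior gives 45 − 0 = 45; elaborate interior gives 49 − 20 = 29. Stays. ✓
Beliefs are Bayes-consistent on-path and both types best-respond.

Yes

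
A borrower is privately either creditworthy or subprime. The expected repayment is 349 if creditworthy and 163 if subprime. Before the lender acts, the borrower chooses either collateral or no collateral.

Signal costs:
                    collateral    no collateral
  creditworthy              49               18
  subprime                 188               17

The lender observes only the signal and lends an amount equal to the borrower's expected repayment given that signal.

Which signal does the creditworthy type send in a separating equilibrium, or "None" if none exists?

Try creditworthy → collateral, subprime → no collateral:
  Under separation the lender infers type exactly: collateral → creditworthy (pays 349), no collateral → subprime (pays 163).
  Creditworthy: collateral gives 349 − 49 = 300; no collateral gives 163 − 18 = 145. No deviation. ✓
  Subprime: no collateral gives 163 − 17 = 146; collateral gives 349 − 188 = 161. Would deviate. ✗
Try creditworthy → no collateral, subprime → collateral:
  Under separation the lender infers type exactly: no collateral → creditworthy (pays 349), collateral → subprime (pays 163).
  Creditworthy: no collateral gives 349 − 18 = 331; collateral gives 163 − 49 = 114. No deviation. ✓
  Subprime: collateral gives 163 − 188 = -25; no collateral gives 349 − 17 = 332. Would deviate. ✗
Neither assignment is incentive-compatible.

None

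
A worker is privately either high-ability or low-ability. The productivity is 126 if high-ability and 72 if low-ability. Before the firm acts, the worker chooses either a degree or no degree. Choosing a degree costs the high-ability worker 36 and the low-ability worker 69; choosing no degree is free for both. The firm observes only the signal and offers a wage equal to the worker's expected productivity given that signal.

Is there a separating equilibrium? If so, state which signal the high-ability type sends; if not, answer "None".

Try high-ability → degree, low-ability → no degree:
  If types separate, degree earns payment 126 and no degree earns 72.
  High-ability: degree gives 126 − 36 = 90; no degree gives 72 − 0 = 72. No deviation. ✓
  Low-ability: no degree gives 72 − 0 = 72; degree gives 126 − 69 = 57. No deviation. ✓
Both hold — the high-ability type sends degree.

degree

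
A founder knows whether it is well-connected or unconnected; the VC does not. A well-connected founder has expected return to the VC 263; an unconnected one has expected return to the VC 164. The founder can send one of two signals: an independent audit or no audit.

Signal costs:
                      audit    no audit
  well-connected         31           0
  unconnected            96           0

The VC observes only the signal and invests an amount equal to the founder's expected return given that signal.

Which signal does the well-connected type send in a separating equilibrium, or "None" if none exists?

Try well-connected → audit, unconnected → no audit:
  If types separate, audit earns payment 263 and no audit earns 164.
  Well-connected: audit gives 263 − 31 = 232; no audit gives 164 − 0 = 164. No deviation. ✓
  Unconnected: no audit gives 164 − 0 = 164; audit gives 263 − 96 = 167. Would deviate. ✗
Try well-connected → no audit, unconnected → audit:
  If types separate, no audit earns payment 263 and audit earns 164.
  Well-connected: no audit gives 263 − 0 = 263; audit gives 164 − 31 = 133. No deviation. ✓
  Unconnected: audit gives 164 − 96 = 68; no audit gives 263 − 0 = 263. Would deviate. ✗
Neither assignment is incentive-compatible.

None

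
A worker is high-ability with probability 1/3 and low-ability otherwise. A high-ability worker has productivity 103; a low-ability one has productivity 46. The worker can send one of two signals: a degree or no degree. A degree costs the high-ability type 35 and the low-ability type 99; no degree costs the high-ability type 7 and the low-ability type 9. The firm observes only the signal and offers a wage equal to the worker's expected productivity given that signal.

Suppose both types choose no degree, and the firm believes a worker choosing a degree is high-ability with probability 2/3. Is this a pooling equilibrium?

At the pooled signal (no degree) the firm holds the prior 1/3 and pays 1/3·103 + 2/3·46 = 65. Off-path (degree) belief 2/3 gives 2/3·103 + 1/3·46 = 84.
High-ability: no degree gives 65 − 7 = 58; degree gives 84 − 35 = 49. Stays. ✓
Low-ability: no degree gives 65 − 9 = 56; degree gives 84 − 99 = -15. Stays. ✓

Yes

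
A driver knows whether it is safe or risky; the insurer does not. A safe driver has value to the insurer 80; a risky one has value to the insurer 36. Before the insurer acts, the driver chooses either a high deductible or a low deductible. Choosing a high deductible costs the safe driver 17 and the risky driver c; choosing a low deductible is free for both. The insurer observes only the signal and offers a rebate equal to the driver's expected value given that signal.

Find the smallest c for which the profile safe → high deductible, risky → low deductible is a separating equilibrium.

44

Under separation: high deductible → safe (pays 80); low deductible → risky (pays 36).
Safe: 80 − 17 = 63 ≥ 36 − 0 = 36. Holds regardless of c. ✓
Risky: 36 − 0 ≥ 80 − c, so c ≥ 80 − 36 = 44.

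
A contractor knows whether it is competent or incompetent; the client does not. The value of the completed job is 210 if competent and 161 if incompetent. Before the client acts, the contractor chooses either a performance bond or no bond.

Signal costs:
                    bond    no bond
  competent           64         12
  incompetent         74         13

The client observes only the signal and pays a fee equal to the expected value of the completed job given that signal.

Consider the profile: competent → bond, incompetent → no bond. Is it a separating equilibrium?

No

If types separate, bond earns payment 210 and no bond earns 161.
Competent: bond gives 210 − 64 = 146; no bond gives 161 − 12 = 149. Would deviate. ✗
Incompetent: no bond gives 161 − 13 = 148; bond gives 210 − 74 = 136. No deviation. ✓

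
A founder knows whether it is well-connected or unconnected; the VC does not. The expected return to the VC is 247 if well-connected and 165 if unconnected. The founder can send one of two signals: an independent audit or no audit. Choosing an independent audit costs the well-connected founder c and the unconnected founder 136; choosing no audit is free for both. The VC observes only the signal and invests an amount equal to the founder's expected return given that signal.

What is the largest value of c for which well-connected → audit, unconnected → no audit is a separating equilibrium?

Under separation: audit → well-connected (pays 247); no audit → unconnected (pays 165).
Unconnected: 165 − 0 = 165 ≥ 247 − 136 = 111. Holds regardless of c. ✓
Well-connected: 247 − c ≥ 165 − 0, so c ≤ 247 − 165 = 82.

82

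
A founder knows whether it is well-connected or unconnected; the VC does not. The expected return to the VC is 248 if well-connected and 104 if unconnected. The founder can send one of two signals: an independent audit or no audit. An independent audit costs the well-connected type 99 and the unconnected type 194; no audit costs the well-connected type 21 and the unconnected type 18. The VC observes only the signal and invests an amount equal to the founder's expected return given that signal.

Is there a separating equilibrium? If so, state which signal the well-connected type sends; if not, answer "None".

audit

Try well-connected → audit, unconnected → no audit:
  Under separation the VC infers type exactly: audit → well-connected (pays 248), no audit → unconnected (pays 104).
  Well-connected: audit gives 248 − 99 = 149; no audit gives 104 − 21 = 83. No deviation. ✓
  Unconnected: no audit gives 104 − 18 = 86; audit gives 248 − 194 = 54. No deviation. ✓
Both hold — the well-connected type sends audit.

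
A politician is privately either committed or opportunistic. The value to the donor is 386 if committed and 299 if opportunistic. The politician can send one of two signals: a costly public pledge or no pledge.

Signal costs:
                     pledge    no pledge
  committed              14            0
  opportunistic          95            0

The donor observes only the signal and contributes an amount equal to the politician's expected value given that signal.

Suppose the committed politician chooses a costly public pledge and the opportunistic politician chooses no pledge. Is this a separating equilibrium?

If types separate, pledge earns payment 386 and no pledge earns 299.
Committed: pledge gives 386 − 14 = 372; no pledge gives 299 − 0 = 299. No deviation. ✓
Opportunistic: no pledge gives 299 − 0 = 299; pledge gives 386 − 95 = 291. No deviation. ✓
Neither type gains from mimicking the other.

Yes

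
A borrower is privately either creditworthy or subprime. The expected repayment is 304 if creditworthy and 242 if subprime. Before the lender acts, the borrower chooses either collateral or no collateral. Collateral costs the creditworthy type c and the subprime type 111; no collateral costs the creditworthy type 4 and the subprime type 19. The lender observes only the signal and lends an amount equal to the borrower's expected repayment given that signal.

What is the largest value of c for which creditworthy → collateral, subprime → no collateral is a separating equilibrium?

Under separation: collateral → creditworthy (pays 304); no collateral → subprime (pays 242).
Subprime: 242 − 19 = 223 ≥ 304 − 111 = 193. Holds regardless of c. ✓
Creditworthy: 304 − c ≥ 242 − 4, so c ≤ 304 − 238 = 66.

66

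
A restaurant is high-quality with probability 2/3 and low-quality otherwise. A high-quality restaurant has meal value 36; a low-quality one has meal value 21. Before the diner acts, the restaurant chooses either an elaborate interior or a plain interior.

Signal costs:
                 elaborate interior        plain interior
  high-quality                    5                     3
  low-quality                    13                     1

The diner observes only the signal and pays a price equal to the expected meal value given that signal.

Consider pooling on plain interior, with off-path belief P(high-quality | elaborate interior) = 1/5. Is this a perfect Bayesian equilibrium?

Yes

On the equilibrium path (plain interior) the diner holds the prior 2/3 and pays 2/3·36 + 1/3·21 = 31. Off-path (elaborate interior) belief 1/5 gives 1/5·36 + 4/5·21 = 24.
High-quality: plain interior gives 31 − 3 = 28; elaborate interior gives 24 − 5 = 19. Stays. ✓
Low-quality: plain interior gives 31 − 1 = 30; elaborate interior gives 24 − 13 = 11. Stays. ✓
Beliefs are Bayes-consistent on-path and both types best-respond.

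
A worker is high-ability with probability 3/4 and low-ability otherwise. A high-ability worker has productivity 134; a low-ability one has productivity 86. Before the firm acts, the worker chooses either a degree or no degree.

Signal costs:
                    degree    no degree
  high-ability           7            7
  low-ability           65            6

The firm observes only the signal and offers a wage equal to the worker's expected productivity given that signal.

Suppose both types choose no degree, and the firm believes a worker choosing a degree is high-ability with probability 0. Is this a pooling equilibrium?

Yes

On the equilibrium path (no degree) the firm holds the prior 3/4 and pays 3/4·134 + 1/4·86 = 122. Off-path (degree) belief 0 gives 0·134 + 1·86 = 86.
High-ability: no degree gives 122 − 7 = 115; degree gives 86 − 7 = 79. Stays. ✓
Low-ability: no degree gives 122 − 6 = 116; degree gives 86 − 65 = 21. Stays. ✓
Beliefs are Bayes-consistent on-path and both types best-respond.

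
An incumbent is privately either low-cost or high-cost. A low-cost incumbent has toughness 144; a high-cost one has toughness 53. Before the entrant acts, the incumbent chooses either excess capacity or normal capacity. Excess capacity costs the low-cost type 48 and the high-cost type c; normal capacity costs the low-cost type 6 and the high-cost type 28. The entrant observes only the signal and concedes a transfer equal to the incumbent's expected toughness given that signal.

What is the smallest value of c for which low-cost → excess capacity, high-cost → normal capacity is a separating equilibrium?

119

Under separation: excess capacity → low-cost (pays 144); normal capacity → high-cost (pays 53).
Low-cost: 144 − 48 = 96 ≥ 53 − 6 = 47. Holds regardless of c. ✓
High-cost: 53 − 28 ≥ 144 − c, so c ≥ 144 − 25 = 119.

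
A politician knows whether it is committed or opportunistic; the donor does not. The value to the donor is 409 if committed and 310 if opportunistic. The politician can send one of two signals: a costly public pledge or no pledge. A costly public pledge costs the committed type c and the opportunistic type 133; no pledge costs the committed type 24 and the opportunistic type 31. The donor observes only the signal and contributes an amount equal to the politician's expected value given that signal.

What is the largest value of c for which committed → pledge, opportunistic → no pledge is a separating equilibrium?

Under separation: pledge → committed (pays 409); no pledge → opportunistic (pays 310).
Opportunistic: 310 − 31 = 279 ≥ 409 − 133 = 276. Holds regardless of c. ✓
Committed: 409 − c ≥ 310 − 24, so c ≤ 409 − 286 = 123.

123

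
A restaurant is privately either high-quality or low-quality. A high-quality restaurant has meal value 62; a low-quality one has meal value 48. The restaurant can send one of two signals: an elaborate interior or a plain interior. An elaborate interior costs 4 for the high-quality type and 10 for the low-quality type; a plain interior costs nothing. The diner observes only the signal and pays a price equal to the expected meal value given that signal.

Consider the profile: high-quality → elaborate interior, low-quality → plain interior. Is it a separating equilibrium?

No

Under separation the diner infers type exactly: elaborate interior → high-quality (pays 62), plain interior → low-quality (pays 48).
High-quality: elaborate interior gives 62 − 4 = 58; plain interior gives 48 − 0 = 48. No deviation. ✓
Low-quality: plain interior gives 48 − 0 = 48; elaborate interior gives 62 − 10 = 52. Would deviate. ✗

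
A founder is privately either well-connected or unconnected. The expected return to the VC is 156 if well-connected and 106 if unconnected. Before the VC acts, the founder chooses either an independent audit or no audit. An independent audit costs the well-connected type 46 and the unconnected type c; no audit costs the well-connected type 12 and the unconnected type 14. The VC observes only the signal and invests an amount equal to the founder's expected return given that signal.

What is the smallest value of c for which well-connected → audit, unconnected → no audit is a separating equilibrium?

64

Under separation: audit → well-connected (pays 156); no audit → unconnected (pays 106).
Well-connected: 156 − 46 = 110 ≥ 106 − 12 = 94. Holds regardless of c. ✓
Unconnected: 106 − 14 ≥ 156 − c, so c ≥ 156 − 92 = 64.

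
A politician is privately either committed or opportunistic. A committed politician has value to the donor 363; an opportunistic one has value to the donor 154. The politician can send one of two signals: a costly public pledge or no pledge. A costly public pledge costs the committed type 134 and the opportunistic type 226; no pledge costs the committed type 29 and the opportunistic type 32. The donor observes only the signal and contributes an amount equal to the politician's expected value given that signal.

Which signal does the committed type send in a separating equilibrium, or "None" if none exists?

None

Try committed → pledge, opportunistic → no pledge:
  If types separate, pledge earns payment 363 and no pledge earns 154.
  Committed: pledge gives 363 − 134 = 229; no pledge gives 154 − 29 = 125. No deviation. ✓
  Opportunistic: no pledge gives 154 − 32 = 122; pledge gives 363 − 226 = 137. Would deviate. ✗
Try committed → no pledge, opportunistic → pledge:
  If types separate, no pledge earns payment 363 and pledge earns 154.
  Committed: no pledge gives 363 − 29 = 334; pledge gives 154 − 134 = 20. No deviation. ✓
  Opportunistic: pledge gives 154 − 226 = -72; no pledge gives 363 − 32 = 331. Would deviate. ✗
Neither assignment is incentive-compatible.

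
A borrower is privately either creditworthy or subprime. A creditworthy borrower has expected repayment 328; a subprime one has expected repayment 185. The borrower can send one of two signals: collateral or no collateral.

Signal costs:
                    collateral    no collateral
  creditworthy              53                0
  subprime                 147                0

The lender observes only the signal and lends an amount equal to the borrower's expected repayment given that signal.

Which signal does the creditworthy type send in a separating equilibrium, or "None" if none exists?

Try creditworthy → collateral, subprime → no collateral:
  Under separation the lender infers type exactly: collateral → creditworthy (pays 328), no collateral → subprime (pays 185).
  Creditworthy: collateral gives 328 − 53 = 275; no collateral gives 185 − 0 = 185. No deviation. ✓
  Subprime: no collateral gives 185 − 0 = 185; collateral gives 328 − 147 = 181. No deviation. ✓
Both hold — the creditworthy type sends collateral.

collateral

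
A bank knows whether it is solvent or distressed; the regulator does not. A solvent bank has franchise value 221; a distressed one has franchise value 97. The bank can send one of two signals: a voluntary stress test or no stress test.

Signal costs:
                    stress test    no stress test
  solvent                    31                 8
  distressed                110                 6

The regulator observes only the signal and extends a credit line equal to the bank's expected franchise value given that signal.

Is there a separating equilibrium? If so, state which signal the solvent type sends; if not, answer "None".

Try solvent → stress test, distressed → no stress test:
  If types separate, stress test earns payment 221 and no stress test earns 97.
  Solvent: stress test gives 221 − 31 = 190; no stress test gives 97 − 8 = 89. No deviation. ✓
  Distressed: no stress test gives 97 − 6 = 91; stress test gives 221 − 110 = 111. Would deviate. ✗
Try solvent → no stress test, distressed → stress test:
  If types separate, no stress test earns payment 221 and stress test earns 97.
  Solvent: no stress test gives 221 − 8 = 213; stress test gives 97 − 31 = 66. No deviation. ✓
  Distressed: stress test gives 97 − 110 = -13; no stress test gives 221 − 6 = 215. Would deviate. ✗
Neither assignment is incentive-compatible.

None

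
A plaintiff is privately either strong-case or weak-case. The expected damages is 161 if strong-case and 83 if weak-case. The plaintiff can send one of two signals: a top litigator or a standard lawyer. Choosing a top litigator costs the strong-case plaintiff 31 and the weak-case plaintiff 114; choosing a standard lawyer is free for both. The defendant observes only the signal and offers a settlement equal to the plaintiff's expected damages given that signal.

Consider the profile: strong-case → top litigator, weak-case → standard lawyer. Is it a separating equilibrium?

If types separate, top litigator earns payment 161 and standard lawyer earns 83.
Strong-case: top litigator gives 161 − 31 = 130; standard lawyer gives 83 − 0 = 83. No deviation. ✓
Weak-case: standard lawyer gives 83 − 0 = 83; top litigator gives 161 − 114 = 47. No deviation. ✓
Neither type gains from mimicking the other.

Yes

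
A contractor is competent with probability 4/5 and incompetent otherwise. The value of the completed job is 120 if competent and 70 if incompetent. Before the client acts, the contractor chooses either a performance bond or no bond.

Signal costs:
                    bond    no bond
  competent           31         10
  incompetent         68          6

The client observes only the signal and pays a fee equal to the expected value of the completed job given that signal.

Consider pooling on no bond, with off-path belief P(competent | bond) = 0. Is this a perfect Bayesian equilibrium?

On the equilibrium path (no bond) the client holds the prior 4/5 and pays 4/5·120 + 1/5·70 = 110. Off-path (bond) belief 0 gives 0·120 + 1·70 = 70.
Competent: no bond gives 110 − 10 = 100; bond gives 70 − 31 = 39. Stays. ✓
Incompetent: no bond gives 110 − 6 = 104; bond gives 70 − 68 = 2. Stays. ✓
Beliefs are Bayes-consistent on-path and both types best-respond.

Yes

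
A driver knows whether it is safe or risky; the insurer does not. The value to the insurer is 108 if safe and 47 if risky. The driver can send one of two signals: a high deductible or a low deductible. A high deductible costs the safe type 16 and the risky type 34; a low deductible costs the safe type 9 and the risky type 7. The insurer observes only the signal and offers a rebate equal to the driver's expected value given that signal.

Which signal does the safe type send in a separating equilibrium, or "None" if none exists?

None

Try safe → high deductible, risky → low deductible:
  If types separate, high deductible earns payment 108 and low deductible earns 47.
  Safe: high deductible gives 108 − 16 = 92; low deductible gives 47 − 9 = 38. No deviation. ✓
  Risky: low deductible gives 47 − 7 = 40; high deductible gives 108 − 34 = 74. Would deviate. ✗
Try safe → low deductible, risky → high deductible:
  If types separate, low deductible earns payment 108 and high deductible earns 47.
  Safe: low deductible gives 108 − 9 = 99; high deductible gives 47 − 16 = 31. No deviation. ✓
  Risky: high deductible gives 47 − 34 = 13; low deductible gives 108 − 7 = 101. Would deviate. ✗
Neither assignment is incentive-compatible.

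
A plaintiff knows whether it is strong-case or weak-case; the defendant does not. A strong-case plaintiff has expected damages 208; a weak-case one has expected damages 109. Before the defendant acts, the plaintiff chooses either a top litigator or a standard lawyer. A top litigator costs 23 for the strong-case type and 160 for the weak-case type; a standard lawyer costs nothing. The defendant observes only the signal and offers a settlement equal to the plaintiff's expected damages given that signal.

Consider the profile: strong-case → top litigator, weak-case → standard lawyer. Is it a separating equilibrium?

Yes

If types separate, top litigator earns payment 208 and standard lawyer earns 109.
Strong-case: top litigator gives 208 − 23 = 185; standard lawyer gives 109 − 0 = 109. No deviation. ✓
Weak-case: standard lawyer gives 109 − 0 = 109; top litigator gives 208 − 160 = 48. No deviation. ✓
Both incentive constraints hold.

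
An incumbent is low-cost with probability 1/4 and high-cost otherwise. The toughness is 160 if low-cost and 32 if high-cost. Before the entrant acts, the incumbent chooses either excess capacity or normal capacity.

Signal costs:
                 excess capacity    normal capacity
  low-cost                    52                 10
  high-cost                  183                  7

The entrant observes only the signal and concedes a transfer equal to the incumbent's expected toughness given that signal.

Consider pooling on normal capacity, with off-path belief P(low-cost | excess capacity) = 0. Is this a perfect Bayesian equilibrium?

On the equilibrium path (normal capacity) the entrant holds the prior 1/4 and pays 1/4·160 + 3/4·32 = 64. Off-path (excess capacity) belief 0 gives 0·160 + 1·32 = 32.
Low-cost: normal capacity gives 64 − 10 = 54; excess capacity gives 32 − 52 = -20. Stays. ✓
High-cost: normal capacity gives 64 − 7 = 57; excess capacity gives 32 − 183 = -151. Stays. ✓
Beliefs are Bayes-consistent on-path and both types best-respond.

Yes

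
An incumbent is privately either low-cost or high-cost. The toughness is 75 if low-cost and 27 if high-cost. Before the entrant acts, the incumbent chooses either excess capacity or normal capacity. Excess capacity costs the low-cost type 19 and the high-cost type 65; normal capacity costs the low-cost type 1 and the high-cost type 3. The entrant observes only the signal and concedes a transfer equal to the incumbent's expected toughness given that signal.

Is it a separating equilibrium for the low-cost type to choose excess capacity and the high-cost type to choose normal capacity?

If types separate, excess capacity earns payment 75 and normal capacity earns 27.
Low-cost: excess capacity gives 75 − 19 = 56; normal capacity gives 27 − 1 = 26. No deviation. ✓
High-cost: normal capacity gives 27 − 3 = 24; excess capacity gives 75 − 65 = 10. No deviation. ✓
Neither type gains from mimicking the other.

Yes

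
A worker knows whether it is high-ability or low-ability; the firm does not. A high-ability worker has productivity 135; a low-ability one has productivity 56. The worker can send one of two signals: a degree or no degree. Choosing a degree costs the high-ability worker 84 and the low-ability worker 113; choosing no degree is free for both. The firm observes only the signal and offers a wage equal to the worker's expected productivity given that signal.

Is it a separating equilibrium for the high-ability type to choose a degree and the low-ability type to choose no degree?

No

Under separation the firm infers type exactly: degree → high-ability (pays 135), no degree → low-ability (pays 56).
High-ability: degree gives 135 − 84 = 51; no degree gives 56 − 0 = 56. Would deviate. ✗
Low-ability: no degree gives 56 − 0 = 56; degree gives 135 − 113 = 22. No deviation. ✓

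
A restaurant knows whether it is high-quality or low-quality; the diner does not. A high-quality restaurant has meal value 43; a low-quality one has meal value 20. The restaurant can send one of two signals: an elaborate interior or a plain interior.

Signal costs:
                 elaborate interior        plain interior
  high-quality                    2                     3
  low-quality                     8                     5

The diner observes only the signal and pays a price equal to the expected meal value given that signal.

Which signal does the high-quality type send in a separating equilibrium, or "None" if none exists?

None

Try high-quality → elaborate interior, low-quality → plain interior:
  If types separate, elaborate interior earns payment 43 and plain interior earns 20.
  High-quality: elaborate interior gives 43 − 2 = 41; plain interior gives 20 − 3 = 17. No deviation. ✓
  Low-quality: plain interior gives 20 − 5 = 15; elaborate interior gives 43 − 8 = 35. Would deviate. ✗
Try high-quality → plain interior, low-quality → elaborate interior:
  If types separate, plain interior earns payment 43 and elaborate interior earns 20.
  High-quality: plain interior gives 43 − 3 = 40; elaborate interior gives 20 − 2 = 18. No deviation. ✓
  Low-quality: elaborate interior gives 20 − 8 = 12; plain interior gives 43 − 5 = 38. Would deviate. ✗
Neither assignment is incentive-compatible.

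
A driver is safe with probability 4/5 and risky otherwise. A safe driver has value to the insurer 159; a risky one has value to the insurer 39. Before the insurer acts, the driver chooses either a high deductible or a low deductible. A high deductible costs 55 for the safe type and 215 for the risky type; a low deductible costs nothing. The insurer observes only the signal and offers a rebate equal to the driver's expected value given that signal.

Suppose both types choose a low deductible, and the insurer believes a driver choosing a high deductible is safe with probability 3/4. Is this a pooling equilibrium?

Yes

At the pooled signal (low deductible) the insurer holds the prior 4/5 and pays 4/5·159 + 1/5·39 = 135. Off-path (high deductible) belief 3/4 gives 3/4·159 + 1/4·39 = 129.
Safe: low deductible gives 135 − 0 = 135; high deductible gives 129 − 55 = 74. Stays. ✓
Risky: low deductible gives 135 − 0 = 135; high deductible gives 129 − 215 = -86. Stays. ✓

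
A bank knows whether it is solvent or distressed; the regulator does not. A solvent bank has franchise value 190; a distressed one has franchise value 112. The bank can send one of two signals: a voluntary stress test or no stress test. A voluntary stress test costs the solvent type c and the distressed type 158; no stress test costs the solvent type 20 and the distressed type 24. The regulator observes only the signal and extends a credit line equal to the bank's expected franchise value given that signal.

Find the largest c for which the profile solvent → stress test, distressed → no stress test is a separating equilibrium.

Under separation: stress test → solvent (pays 190); no stress test → distressed (pays 112).
Distressed: 112 − 24 = 88 ≥ 190 − 158 = 32. Holds regardless of c. ✓
Solvent: 190 − c ≥ 112 − 20, so c ≤ 190 − 92 = 98.

98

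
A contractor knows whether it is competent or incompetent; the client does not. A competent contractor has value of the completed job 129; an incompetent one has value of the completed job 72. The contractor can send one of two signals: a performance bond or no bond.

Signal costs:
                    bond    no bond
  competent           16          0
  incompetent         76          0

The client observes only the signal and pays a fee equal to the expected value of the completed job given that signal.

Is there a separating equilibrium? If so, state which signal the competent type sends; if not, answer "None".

bond

Try competent → bond, incompetent → no bond:
  If types separate, bond earns payment 129 and no bond earns 72.
  Competent: bond gives 129 − 16 = 113; no bond gives 72 − 0 = 72. No deviation. ✓
  Incompetent: no bond gives 72 − 0 = 72; bond gives 129 − 76 = 53. No deviation. ✓
Both hold — the competent type sends bond.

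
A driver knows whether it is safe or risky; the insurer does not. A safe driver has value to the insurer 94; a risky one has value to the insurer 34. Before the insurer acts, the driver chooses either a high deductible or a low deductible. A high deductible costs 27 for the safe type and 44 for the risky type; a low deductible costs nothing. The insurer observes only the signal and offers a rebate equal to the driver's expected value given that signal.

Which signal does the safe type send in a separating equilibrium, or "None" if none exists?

None

Try safe → high deductible, risky → low deductible:
  If types separate, high deductible earns payment 94 and low deductible earns 34.
  Safe: high deductible gives 94 − 27 = 67; low deductible gives 34 − 0 = 34. No deviation. ✓
  Risky: low deductible gives 34 − 0 = 34; high deductible gives 94 − 44 = 50. Would deviate. ✗
Try safe → low deductible, risky → high deductible:
  If types separate, low deductible earns payment 94 and high deductible earns 34.
  Safe: low deductible gives 94 − 0 = 94; high deductible gives 34 − 27 = 7. No deviation. ✓
  Risky: high deductible gives 34 − 44 = -10; low deductible gives 94 − 0 = 94. Would deviate. ✗
Neither assignment is incentive-compatible.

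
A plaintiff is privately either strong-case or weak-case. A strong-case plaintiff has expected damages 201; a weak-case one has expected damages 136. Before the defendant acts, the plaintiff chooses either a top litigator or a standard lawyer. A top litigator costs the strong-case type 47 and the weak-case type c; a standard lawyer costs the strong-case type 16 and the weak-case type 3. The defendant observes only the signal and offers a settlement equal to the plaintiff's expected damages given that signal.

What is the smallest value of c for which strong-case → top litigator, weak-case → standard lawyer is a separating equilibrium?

68

Under separation: top litigator → strong-case (pays 201); standard lawyer → weak-case (pays 136).
Strong-case: 201 − 47 = 154 ≥ 136 − 16 = 120. Holds regardless of c. ✓
Weak-case: 136 − 3 ≥ 201 − c, so c ≥ 201 − 133 = 68.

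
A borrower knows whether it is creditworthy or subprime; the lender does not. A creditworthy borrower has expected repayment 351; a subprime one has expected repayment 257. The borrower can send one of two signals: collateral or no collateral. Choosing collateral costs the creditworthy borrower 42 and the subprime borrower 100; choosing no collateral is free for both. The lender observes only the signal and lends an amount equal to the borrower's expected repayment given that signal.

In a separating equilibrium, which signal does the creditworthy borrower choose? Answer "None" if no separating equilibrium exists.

collateral

Try creditworthy → collateral, subprime → no collateral:
  Under separation the lender infers type exactly: collateral → creditworthy (pays 351), no collateral → subprime (pays 257).
  Creditworthy: collateral gives 351 − 42 = 309; no collateral gives 257 − 0 = 257. No deviation. ✓
  Subprime: no collateral gives 257 − 0 = 257; collateral gives 351 − 100 = 251. No deviation. ✓
Both hold — the creditworthy type sends collateral.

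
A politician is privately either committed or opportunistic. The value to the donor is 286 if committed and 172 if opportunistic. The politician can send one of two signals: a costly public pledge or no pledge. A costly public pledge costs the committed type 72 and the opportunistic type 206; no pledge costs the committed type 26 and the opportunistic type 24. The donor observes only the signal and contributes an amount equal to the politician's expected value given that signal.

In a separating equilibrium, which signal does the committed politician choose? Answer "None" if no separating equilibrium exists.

pledge

Try committed → pledge, opportunistic → no pledge:
  If types separate, pledge earns payment 286 and no pledge earns 172.
  Committed: pledge gives 286 − 72 = 214; no pledge gives 172 − 26 = 146. No deviation. ✓
  Opportunistic: no pledge gives 172 − 24 = 148; pledge gives 286 − 206 = 80. No deviation. ✓
Both hold — the committed type sends pledge.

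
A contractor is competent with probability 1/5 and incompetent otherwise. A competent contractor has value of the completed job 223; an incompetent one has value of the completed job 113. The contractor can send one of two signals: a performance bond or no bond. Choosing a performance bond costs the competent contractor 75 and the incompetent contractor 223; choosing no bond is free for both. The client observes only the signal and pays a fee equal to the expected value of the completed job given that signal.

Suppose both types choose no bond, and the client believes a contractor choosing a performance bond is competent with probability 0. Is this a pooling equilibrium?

On the equilibrium path (no bond) the client holds the prior 1/5 and pays 1/5·223 + 4/5·113 = 135. Off-path (bond) belief 0 gives 0·223 + 1·113 = 113.
Competent: no bond gives 135 − 0 = 135; bond gives 113 − 75 = 38. Stays. ✓
Incompetent: no bond gives 135 − 0 = 135; bond gives 113 − 223 = -110. Stays. ✓
Beliefs are Bayes-consistent on-path and both types best-respond.

Yes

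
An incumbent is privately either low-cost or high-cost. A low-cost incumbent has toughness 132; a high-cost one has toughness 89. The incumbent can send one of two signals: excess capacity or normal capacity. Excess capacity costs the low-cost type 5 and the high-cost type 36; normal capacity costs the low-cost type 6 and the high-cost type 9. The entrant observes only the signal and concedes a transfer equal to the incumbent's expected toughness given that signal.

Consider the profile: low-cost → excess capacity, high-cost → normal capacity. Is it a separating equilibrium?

Under separation the entrant infers type exactly: excess capacity → low-cost (pays 132), normal capacity → high-cost (pays 89).
Low-cost: excess capacity gives 132 − 5 = 127; normal capacity gives 89 − 6 = 83. No deviation. ✓
High-cost: normal capacity gives 89 − 9 = 80; excess capacity gives 132 − 36 = 96. Would deviate. ✗

No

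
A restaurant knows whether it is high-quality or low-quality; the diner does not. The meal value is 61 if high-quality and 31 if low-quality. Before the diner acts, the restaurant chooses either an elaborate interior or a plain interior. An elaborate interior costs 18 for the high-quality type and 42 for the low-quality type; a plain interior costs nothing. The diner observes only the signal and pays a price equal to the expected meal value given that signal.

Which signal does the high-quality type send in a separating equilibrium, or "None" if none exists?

elaborate interior

Try high-quality → elaborate interior, low-quality → plain interior:
  Under separation the diner infers type exactly: elaborate interior → high-quality (pays 61), plain interior → low-quality (pays 31).
  High-quality: elaborate interior gives 61 − 18 = 43; plain interior gives 31 − 0 = 31. No deviation. ✓
  Low-quality: plain interior gives 31 − 0 = 31; elaborate interior gives 61 − 42 = 19. No deviation. ✓
Both hold — the high-quality type sends elaborate interior.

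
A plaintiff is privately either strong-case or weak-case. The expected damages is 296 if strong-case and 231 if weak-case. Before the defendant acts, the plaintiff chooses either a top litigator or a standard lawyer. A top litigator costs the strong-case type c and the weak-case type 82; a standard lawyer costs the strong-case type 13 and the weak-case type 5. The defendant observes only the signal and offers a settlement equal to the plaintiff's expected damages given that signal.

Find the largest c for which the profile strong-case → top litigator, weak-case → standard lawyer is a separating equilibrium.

78

Under separation: top litigator → strong-case (pays 296); standard lawyer → weak-case (pays 231).
Weak-case: 231 − 5 = 226 ≥ 296 − 82 = 214. Holds regardless of c. ✓
Strong-case: 296 − c ≥ 231 − 13, so c ≤ 296 − 218 = 78.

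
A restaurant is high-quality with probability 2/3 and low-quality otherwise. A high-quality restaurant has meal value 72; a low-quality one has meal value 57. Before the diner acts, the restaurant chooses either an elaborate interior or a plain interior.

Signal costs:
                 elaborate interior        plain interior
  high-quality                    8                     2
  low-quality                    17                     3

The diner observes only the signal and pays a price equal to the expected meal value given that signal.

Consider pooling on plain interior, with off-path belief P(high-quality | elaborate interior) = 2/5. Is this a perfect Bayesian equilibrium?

At the pooled signal (plain interior) the diner holds the prior 2/3 and pays 2/3·72 + 1/3·57 = 67. Off-path (elaborate interior) belief 2/5 gives 2/5·72 + 3/5·57 = 63.
High-quality: plain interior gives 67 − 2 = 65; elaborate interior gives 63 − 8 = 55. Stays. ✓
Low-quality: plain interior gives 67 − 3 = 64; elaborate interior gives 63 − 17 = 46. Stays. ✓

Yes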